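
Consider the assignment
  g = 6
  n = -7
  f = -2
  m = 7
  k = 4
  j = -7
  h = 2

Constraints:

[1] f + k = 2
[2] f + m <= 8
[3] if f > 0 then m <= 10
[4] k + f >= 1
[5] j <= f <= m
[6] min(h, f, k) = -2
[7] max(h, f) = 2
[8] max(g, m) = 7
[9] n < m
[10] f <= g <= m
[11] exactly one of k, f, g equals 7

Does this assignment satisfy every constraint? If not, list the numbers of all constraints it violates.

[1] f + k = -2 + 4 = 2  holds
[2] f + m = -2 + 7 = 5; 5 ≤ 8  holds
[3] f = -2, not > 0; antecedent false, conditional vacuously true  holds
[4] k + f = 4 + (-2) = 2; 2 ≥ 1  holds
[5] values -7 <= -2 <= 7  holds
[6] min(2, -2, 4) = -2  holds
[7] max(2, -2) = 2  holds
[8] max(6, 7) = 7  holds
[9] n = -7, m = 7; -7 < 7  holds
[10] values -2 <= 6 <= 7  holds
[11] k=4, f=-2, g=6; 0 of them equal 7, not exactly one  fails

No — constraint 11 is not satisfied.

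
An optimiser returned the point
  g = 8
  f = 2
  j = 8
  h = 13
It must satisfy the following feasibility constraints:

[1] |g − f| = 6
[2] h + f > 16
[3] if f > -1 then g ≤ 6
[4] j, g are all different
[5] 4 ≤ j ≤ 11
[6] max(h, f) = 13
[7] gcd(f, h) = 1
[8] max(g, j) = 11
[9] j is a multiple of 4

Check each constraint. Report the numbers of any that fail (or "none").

[1] |8 − 2| = 6 — satisfied.
[2] h + f = 13 + 2 = 15; 15 ≤ 16, bound 16 not met — violated.
[3] f = 2 > -1, so we need g ≤ 6; but g = 8 > 6 — violated.
[4] j = g = 8, not all different — violated.
[5] j = 8 lies in [4, 11] — satisfied.
[6] max(13, 2) = 13 — satisfied.
[7] gcd(2, 13) = 1 — satisfied.
[8] max(8, 8) = 8, not 11 — violated.
[9] 8 / 4 = 2, so 4 divides 8 — satisfied.

Violated: 2, 3, 4, 8.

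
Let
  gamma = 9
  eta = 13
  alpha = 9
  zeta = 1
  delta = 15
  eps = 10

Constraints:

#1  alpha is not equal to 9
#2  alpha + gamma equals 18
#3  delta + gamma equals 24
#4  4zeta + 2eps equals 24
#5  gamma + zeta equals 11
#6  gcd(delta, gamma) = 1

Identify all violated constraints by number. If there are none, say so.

Violated: 1, 5, 6.

#1 alpha = 9, but 9 is required to differ — violated.
#2 alpha + gamma = 9 + 9 = 18 — satisfied.
#3 delta + gamma = 15 + 9 = 24 — satisfied.
#4 4zeta + 2eps = 4(1) + 2(10) = 24 — satisfied.
#5 gamma + zeta = 9 + 1 = 10, not 11 — violated.
#6 gcd(15, 9) = 3, not 1 — violated.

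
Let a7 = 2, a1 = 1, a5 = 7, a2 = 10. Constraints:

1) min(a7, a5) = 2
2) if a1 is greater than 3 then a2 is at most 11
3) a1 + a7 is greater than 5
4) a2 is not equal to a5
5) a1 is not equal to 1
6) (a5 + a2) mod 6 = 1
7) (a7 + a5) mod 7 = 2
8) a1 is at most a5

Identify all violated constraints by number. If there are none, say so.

Constraints 3, 5, and 6 are violated.

1) min(2, 7) = 2  yes
2) a1 = 1, not > 3; antecedent false, conditional vacuously true  yes
3) a1 + a7 = 1 + 2 = 3; 3 ≤ 5, bound 5 not met  no
4) a2 = 10, a5 = 7; distinct  yes
5) a1 = 1, but 1 is required to differ  no
6) a5 + a2 = 17; 17 mod 6 = 5, not 1  no
7) a7 + a5 = 9; 9 mod 7 = 2  yes
8) a1 = 1, a5 = 7; 1 ≤ 7  yes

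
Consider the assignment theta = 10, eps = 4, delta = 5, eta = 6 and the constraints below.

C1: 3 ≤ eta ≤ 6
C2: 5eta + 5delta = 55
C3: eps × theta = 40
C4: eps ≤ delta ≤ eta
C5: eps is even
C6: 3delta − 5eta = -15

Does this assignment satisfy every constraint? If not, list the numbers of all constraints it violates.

Yes — all constraints hold.

C1: eta = 6 lies in [3, 6] — holds.
C2: 5eta + 5delta = 5(6) + 5(5) = 55 — holds.
C3: eps × theta = 4 × 10 = 40 — holds.
C4: values 4 ≤ 5 ≤ 6 — holds.
C5: eps = 4 is even — holds.
C6: 3delta − 5eta = 3(5) − 5(6) = -15 — holds.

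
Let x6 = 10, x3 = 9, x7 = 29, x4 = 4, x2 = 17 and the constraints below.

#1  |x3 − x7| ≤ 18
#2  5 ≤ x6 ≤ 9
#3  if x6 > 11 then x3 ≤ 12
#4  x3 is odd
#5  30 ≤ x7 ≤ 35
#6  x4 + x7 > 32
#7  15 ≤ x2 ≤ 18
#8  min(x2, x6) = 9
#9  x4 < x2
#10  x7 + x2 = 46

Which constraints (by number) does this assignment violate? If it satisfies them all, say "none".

No — constraints 1, 2, 5, 8 are not satisfied.

#1 |9 − 29| = 20; 20 > 18, exceeds bound 18  FAIL
#2 x6 = 10 is outside [5, 9]  FAIL
#3 x6 = 10, not > 11; antecedent false, conditional vacuously true  OK
#4 x3 = 9 is odd  OK
#5 x7 = 29 is outside [30, 35]  FAIL
#6 x4 + x7 = 4 + 29 = 33; 33 > 32  OK
#7 x2 = 17 lies in [15, 18]  OK
#8 min(17, 10) = 10, not 9  FAIL
#9 x4 = 4, x2 = 17; 4 < 17  OK
#10 x7 + x2 = 29 + 17 = 46  OK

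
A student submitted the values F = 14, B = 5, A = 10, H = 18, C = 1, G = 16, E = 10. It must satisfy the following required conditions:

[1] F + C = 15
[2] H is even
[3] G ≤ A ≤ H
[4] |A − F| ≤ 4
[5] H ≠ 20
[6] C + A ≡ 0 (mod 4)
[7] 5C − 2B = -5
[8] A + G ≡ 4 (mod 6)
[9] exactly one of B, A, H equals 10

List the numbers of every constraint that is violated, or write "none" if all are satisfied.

[1] F + C = 14 + 1 = 15  ✓
[2] H = 18 is even  ✓
[3] values 16, 10, 18; G = 16 is not ≤ A = 10  ✗
[4] |10 − 14| = 4; 4 ≤ 4  ✓
[5] H = 18, and 18 ≠ 20  ✓
[6] C + A = 11; 11 mod 4 = 3, not 0  ✗
[7] 5C − 2B = 5(1) − 2(5) = -5  ✓
[8] A + G = 26; 26 mod 6 = 2, not 4  ✗
[9] B=5, A=10, H=18; 1 of them equals 10  ✓

Constraints 3, 6, and 8 are violated.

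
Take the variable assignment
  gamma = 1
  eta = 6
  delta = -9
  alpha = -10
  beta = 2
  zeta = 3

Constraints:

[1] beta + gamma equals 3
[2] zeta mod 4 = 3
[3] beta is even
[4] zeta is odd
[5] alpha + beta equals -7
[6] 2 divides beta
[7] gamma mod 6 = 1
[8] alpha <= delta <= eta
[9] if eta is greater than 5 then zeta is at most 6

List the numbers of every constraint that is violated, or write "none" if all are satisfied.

Constraint 5 does not hold.

[1] beta + gamma = 2 + 1 = 3 — holds.
[2] 3 mod 4 = 3 — holds.
[3] beta = 2 is even — holds.
[4] zeta = 3 is odd — holds.
[5] alpha + beta = -10 + 2 = -8, not -7 — fails.
[6] 2 / 2 = 1, so 2 divides 2 — holds.
[7] 1 mod 6 = 1 — holds.
[8] values -10 <= -9 <= 6 — holds.
[9] eta = 6 > 5, so we need zeta ≤ 6; zeta = 3 ≤ 6 — holds.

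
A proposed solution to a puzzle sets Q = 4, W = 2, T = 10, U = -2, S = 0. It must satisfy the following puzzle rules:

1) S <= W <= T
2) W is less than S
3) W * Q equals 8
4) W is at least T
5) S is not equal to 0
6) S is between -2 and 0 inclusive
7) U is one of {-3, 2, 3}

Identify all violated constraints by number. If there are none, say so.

No — constraints 2, 4, 5, and 7 are not satisfied.

1) values 0 <= 2 <= 10  ✔
2) W = 2, S = 0; 2 ≥ 0 (want <)  ✘
3) W * Q = 2 * 4 = 8  ✔
4) W = 2, T = 10; 2 < 10 (want ≥)  ✘
5) S = 0, but 0 is required to differ  ✘
6) S = 0 lies in [-2, 0]  ✔
7) U = -2 is not in {-3, 2, 3}  ✘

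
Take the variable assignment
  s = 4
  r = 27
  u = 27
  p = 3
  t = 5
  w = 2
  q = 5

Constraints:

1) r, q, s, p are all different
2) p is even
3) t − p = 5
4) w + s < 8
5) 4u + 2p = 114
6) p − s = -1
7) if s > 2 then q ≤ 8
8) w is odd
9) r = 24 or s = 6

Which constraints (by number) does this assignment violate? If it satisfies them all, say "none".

Constraints 2, 3, 8, and 9 are violated.

1) values 27, 5, 4, 3 are pairwise distinct — holds.
2) p = 3 is odd — fails.
3) t − p = 5 − 3 = 2, not 5 — fails.
4) w + s = 2 + 4 = 6; 6 < 8 — holds.
5) 4u + 2p = 4(27) + 2(3) = 114 — holds.
6) p − s = 3 − 4 = -1 — holds.
7) s = 4 > 2, so we need q ≤ 8; q = 5 ≤ 8 — holds.
8) w = 2 is even — fails.
9) r = 27 ≠ 24 and s = 4 ≠ 6; both disjuncts false — fails.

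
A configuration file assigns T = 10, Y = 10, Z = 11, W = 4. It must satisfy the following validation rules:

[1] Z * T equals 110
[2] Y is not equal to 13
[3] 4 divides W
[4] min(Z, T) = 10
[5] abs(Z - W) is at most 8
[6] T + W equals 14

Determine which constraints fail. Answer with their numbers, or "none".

[1] Z * T = 11 * 10 = 110 — satisfied.
[2] Y = 10, and 10 ≠ 13 — satisfied.
[3] 4 / 4 = 1, so 4 divides 4 — satisfied.
[4] min(11, 10) = 10 — satisfied.
[5] abs(11 - 4) = 7; 7 ≤ 8 — satisfied.
[6] T + W = 10 + 4 = 14 — satisfied.

The assignment satisfies every constraint.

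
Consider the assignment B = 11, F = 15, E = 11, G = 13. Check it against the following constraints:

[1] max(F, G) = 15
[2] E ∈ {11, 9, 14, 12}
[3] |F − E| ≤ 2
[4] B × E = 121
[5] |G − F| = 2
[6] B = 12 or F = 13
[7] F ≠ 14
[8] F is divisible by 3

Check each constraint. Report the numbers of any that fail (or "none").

[1] max(15, 13) = 15 — OK.
[2] E = 11 is in {11, 9, 14, 12} — OK.
[3] |15 − 11| = 4; 4 > 2, exceeds bound 2 — violated.
[4] B × E = 11 × 11 = 121 — OK.
[5] |13 − 15| = 2 — OK.
[6] B = 11 ≠ 12 and F = 15 ≠ 13; both disjuncts false — violated.
[7] F = 15, and 15 ≠ 14 — OK.
[8] 15 / 3 = 5, so 3 divides 15 — OK.

Constraints 3, 6 are violated.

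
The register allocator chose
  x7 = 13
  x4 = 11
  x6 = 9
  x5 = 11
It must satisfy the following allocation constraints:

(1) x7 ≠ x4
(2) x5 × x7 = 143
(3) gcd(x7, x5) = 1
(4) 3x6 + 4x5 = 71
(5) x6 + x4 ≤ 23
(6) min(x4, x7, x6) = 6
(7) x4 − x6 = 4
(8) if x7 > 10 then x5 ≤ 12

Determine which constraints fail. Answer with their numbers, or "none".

Violated: 6 and 7.

(1) x7 = 13, x4 = 11; distinct — holds.
(2) x5 × x7 = 11 × 13 = 143 — holds.
(3) gcd(13, 11) = 1 — holds.
(4) 3x6 + 4x5 = 3(9) + 4(11) = 71 — holds.
(5) x6 + x4 = 9 + 11 = 20; 20 ≤ 23 — holds.
(6) min(11, 13, 9) = 9, not 6 — does not hold.
(7) x4 − x6 = 11 − 9 = 2, not 4 — does not hold.
(8) x7 = 13 > 10, so we need x5 ≤ 12; x5 = 11 ≤ 12 — holds.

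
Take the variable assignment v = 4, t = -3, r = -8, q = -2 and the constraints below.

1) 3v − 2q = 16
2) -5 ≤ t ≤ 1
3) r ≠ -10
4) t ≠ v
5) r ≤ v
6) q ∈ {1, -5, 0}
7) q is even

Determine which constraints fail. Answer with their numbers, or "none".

Constraint 6 is violated.

1) 3v − 2q = 3(4) − 2(-2) = 16  holds
2) t = -3 lies in [-5, 1]  holds
3) r = -8, and -8 ≠ -10  holds
4) t = -3, v = 4; distinct  holds
5) r = -8, v = 4; -8 ≤ 4  holds
6) q = -2 is not in {1, -5, 0}  fails
7) q = -2 is even  holds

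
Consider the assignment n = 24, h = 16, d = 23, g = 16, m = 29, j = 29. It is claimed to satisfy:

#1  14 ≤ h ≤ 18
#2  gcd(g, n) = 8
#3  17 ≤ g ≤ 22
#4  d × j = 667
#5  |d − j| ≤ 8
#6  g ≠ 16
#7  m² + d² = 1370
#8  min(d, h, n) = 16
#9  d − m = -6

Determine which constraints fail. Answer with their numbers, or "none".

#1 h = 16 lies in [14, 18] — holds.
#2 gcd(16, 24) = 8 — holds.
#3 g = 16 is outside [17, 22] — does not hold.
#4 d × j = 23 × 29 = 667 — holds.
#5 |23 − 29| = 6; 6 ≤ 8 — holds.
#6 g = 16, but 16 is required to differ — does not hold.
#7 m² + d² = 29² + 23² = 841 + 529 = 1370 — holds.
#8 min(23, 16, 24) = 16 — holds.
#9 d − m = 23 − 29 = -6 — holds.

Constraints 3 and 6 do not hold.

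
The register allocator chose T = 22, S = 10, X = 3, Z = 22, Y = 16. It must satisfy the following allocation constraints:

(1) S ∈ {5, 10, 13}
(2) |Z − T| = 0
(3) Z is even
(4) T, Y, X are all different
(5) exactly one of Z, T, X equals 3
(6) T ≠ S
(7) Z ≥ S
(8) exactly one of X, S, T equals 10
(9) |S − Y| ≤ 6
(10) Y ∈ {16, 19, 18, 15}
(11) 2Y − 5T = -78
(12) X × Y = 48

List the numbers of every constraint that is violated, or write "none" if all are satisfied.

(1) S = 10 is in {5, 10, 13} — holds.
(2) |22 − 22| = 0 — holds.
(3) Z = 22 is even — holds.
(4) values 22, 16, 3 are pairwise distinct — holds.
(5) Z=22, T=22, X=3; 1 of them equals 3 — holds.
(6) T = 22, S = 10; distinct — holds.
(7) Z = 22, S = 10; 22 ≥ 10 — holds.
(8) X=3, S=10, T=22; 1 of them equals 10 — holds.
(9) |10 − 16| = 6; 6 ≤ 6 — holds.
(10) Y = 16 is in {16, 19, 18, 15} — holds.
(11) 2Y − 5T = 2(16) − 5(22) = -78 — holds.
(12) X × Y = 3 × 16 = 48 — holds.

No violations.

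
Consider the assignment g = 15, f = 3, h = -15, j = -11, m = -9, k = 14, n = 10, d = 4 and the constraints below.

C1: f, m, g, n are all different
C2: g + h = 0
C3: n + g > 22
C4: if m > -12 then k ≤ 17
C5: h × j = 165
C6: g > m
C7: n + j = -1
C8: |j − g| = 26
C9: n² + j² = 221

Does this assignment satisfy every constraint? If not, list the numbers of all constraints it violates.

No violations.

C1: values 3, -9, 15, 10 are pairwise distinct  ✓
C2: g + h = 15 + (-15) = 0  ✓
C3: n + g = 10 + 15 = 25; 25 > 22  ✓
C4: m = -9 > -12, so we need k ≤ 17; k = 14 ≤ 17  ✓
C5: h × j = -15 × (-11) = 165  ✓
C6: g = 15, m = -9; 15 > -9  ✓
C7: n + j = 10 + (-11) = -1  ✓
C8: |-11 − 15| = 26  ✓
C9: n² + j² = 10² + (-11)² = 100 + 121 = 221  ✓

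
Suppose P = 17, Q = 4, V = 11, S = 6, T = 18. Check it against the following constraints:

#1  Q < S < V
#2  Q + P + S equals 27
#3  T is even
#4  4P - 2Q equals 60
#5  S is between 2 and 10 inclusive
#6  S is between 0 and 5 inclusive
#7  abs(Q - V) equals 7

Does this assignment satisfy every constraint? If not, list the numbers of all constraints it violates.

#1 values 4 < 6 < 11 — holds.
#2 Q + P + S = 4 + 17 + 6 = 27 — holds.
#3 T = 18 is even — holds.
#4 4P - 2Q = 4(17) - 2(4) = 60 — holds.
#5 S = 6 lies in [2, 10] — holds.
#6 S = 6 is outside [0, 5] — does not hold.
#7 abs(4 - 11) = 7 — holds.

Constraint 6 is violated.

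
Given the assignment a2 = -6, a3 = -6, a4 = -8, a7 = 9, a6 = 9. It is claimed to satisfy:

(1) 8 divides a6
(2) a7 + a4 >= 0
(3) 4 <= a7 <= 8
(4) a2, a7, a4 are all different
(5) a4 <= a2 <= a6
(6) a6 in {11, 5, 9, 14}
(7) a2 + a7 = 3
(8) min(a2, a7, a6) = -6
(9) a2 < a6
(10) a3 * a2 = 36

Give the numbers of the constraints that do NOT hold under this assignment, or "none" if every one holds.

No — constraints 1 and 3 are not satisfied.

(1) 9 = 8*1 + 1, so 8 does not divide 9  ✗
(2) a7 + a4 = 9 + (-8) = 1; 1 ≥ 0  ✓
(3) a7 = 9 is outside [4, 8]  ✗
(4) values -6, 9, -8 are pairwise distinct  ✓
(5) values -8 <= -6 <= 9  ✓
(6) a6 = 9 is in {11, 5, 9, 14}  ✓
(7) a2 + a7 = -6 + 9 = 3  ✓
(8) min(-6, 9, 9) = -6  ✓
(9) a2 = -6, a6 = 9; -6 < 9  ✓
(10) a3 * a2 = -6 * (-6) = 36  ✓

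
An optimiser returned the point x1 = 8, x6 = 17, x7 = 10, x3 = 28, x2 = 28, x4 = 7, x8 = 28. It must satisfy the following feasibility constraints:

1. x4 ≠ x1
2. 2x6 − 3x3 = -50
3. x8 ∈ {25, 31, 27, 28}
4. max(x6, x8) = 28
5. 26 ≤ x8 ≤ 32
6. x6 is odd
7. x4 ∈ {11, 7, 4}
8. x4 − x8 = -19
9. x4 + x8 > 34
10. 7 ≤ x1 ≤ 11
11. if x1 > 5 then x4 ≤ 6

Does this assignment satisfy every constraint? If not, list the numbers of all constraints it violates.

No — constraints 8 and 11 are not satisfied.

1. x4 = 7, x1 = 8; distinct — satisfied.
2. 2x6 − 3x3 = 2(17) − 3(28) = -50 — satisfied.
3. x8 = 28 is in {25, 31, 27, 28} — satisfied.
4. max(17, 28) = 28 — satisfied.
5. x8 = 28 lies in [26, 32] — satisfied.
6. x6 = 17 is odd — satisfied.
7. x4 = 7 is in {11, 7, 4} — satisfied.
8. x4 − x8 = 7 − 28 = -21, not -19 — violated.
9. x4 + x8 = 7 + 28 = 35; 35 > 34 — satisfied.
10. x1 = 8 lies in [7, 11] — satisfied.
11. x1 = 8 > 5, so we need x4 ≤ 6; but x4 = 7 > 6 — violated.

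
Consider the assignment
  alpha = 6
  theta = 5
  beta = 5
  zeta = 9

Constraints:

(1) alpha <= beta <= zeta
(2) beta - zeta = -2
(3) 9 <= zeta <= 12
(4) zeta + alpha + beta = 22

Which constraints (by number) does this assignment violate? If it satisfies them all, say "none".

The assignment fails constraints 1, 2, 4.

(1) values 6, 5, 9; alpha = 6 is not <= beta = 5 — does not hold.
(2) beta - zeta = 5 - 9 = -4, not -2 — does not hold.
(3) zeta = 9 lies in [9, 12] — holds.
(4) zeta + alpha + beta = 9 + 6 + 5 = 20, not 22 — does not hold.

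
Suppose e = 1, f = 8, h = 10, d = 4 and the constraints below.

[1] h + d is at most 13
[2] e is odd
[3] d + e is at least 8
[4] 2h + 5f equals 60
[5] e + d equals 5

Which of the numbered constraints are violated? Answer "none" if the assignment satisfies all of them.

[1] h + d = 10 + 4 = 14; 14 > 13, bound 13 not met — does not hold.
[2] e = 1 is odd — holds.
[3] d + e = 4 + 1 = 5; 5 < 8, bound 8 not met — does not hold.
[4] 2h + 5f = 2(10) + 5(8) = 60 — holds.
[5] e + d = 1 + 4 = 5 — holds.

Violated: 1, 3.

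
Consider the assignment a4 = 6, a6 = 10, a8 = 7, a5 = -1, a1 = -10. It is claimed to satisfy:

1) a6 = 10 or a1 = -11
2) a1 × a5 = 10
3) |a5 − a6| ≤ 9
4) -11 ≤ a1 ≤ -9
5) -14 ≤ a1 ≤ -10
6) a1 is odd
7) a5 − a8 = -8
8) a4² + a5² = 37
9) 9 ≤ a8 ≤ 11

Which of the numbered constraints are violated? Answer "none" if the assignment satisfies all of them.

1) a6 = 10 = 10 (first disjunct) — OK.
2) a1 × a5 = -10 × (-1) = 10 — OK.
3) |-1 − 10| = 11; 11 > 9, exceeds bound 9 — violated.
4) a1 = -10 lies in [-11, -9] — OK.
5) a1 = -10 lies in [-14, -10] — OK.
6) a1 = -10 is even — violated.
7) a5 − a8 = -1 − 7 = -8 — OK.
8) a4² + a5² = 6² + (-1)² = 36 + 1 = 37 — OK.
9) a8 = 7 is outside [9, 11] — violated.

Constraints 3, 6, 9 are violated.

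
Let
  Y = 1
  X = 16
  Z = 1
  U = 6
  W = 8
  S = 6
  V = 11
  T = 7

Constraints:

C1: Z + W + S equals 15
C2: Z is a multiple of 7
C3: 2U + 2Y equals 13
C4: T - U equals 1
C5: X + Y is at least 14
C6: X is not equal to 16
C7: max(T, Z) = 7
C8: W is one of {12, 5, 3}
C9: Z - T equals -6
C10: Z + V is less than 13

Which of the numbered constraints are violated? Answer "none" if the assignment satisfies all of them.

C1: Z + W + S = 1 + 8 + 6 = 15 — OK.
C2: 1 = 7*0 + 1, so 7 does not divide 1 — violated.
C3: 2U + 2Y = 2(6) + 2(1) = 14, not 13 — violated.
C4: T - U = 7 - 6 = 1 — OK.
C5: X + Y = 16 + 1 = 17; 17 ≥ 14 — OK.
C6: X = 16, but 16 is required to differ — violated.
C7: max(7, 1) = 7 — OK.
C8: W = 8 is not in {12, 5, 3} — violated.
C9: Z - T = 1 - 7 = -6 — OK.
C10: Z + V = 1 + 11 = 12; 12 < 13 — OK.

Constraints 2, 3, 6, 8 do not hold.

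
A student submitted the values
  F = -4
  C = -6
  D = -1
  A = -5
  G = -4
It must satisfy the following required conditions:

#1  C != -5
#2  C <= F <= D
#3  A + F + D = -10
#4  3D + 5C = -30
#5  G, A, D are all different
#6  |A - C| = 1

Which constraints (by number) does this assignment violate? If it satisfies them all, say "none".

#1 C = -6, and -6 ≠ -5  holds
#2 values -6 <= -4 <= -1  holds
#3 A + F + D = -5 + (-4) + (-1) = -10  holds
#4 3D + 5C = 3(-1) + 5(-6) = -33, not -30  fails
#5 values -4, -5, -1 are pairwise distinct  holds
#6 |-5 - (-6)| = 1  holds

Violated: 4.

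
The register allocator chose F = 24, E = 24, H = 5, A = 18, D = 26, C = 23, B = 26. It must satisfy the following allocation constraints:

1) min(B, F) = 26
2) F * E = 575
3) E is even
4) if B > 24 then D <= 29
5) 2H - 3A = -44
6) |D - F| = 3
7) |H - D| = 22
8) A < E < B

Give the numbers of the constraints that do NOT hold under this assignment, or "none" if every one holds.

No — constraints 1, 2, 6, 7 are not satisfied.

1) min(26, 24) = 24, not 26  no
2) F * E = 24 * 24 = 576, not 575  no
3) E = 24 is even  yes
4) B = 26 > 24, so we need D ≤ 29; D = 26 ≤ 29  yes
5) 2H - 3A = 2(5) - 3(18) = -44  yes
6) |26 - 24| = 2, not 3  no
7) |5 - 26| = 21, not 22  no
8) values 18 < 24 < 26  yes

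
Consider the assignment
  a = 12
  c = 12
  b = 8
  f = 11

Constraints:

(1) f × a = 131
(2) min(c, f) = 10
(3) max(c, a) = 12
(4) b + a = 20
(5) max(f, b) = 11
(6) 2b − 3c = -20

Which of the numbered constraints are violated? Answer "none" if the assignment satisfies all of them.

No — constraints 1, 2 are not satisfied.

(1) f × a = 11 × 12 = 132, not 131  false
(2) min(12, 11) = 11, not 10  false
(3) max(12, 12) = 12  true
(4) b + a = 8 + 12 = 20  true
(5) max(11, 8) = 11  true
(6) 2b − 3c = 2(8) − 3(12) = -20  true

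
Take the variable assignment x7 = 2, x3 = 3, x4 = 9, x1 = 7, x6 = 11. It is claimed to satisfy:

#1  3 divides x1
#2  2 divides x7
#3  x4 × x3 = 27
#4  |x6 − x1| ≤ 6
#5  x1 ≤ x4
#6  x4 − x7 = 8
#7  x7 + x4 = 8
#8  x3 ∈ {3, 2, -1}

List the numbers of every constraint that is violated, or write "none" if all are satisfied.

Constraints 1, 6, 7 do not hold.

#1 7 = 3×2 + 1, so 3 does not divide 7 — violated.
#2 2 / 2 = 1, so 2 divides 2 — OK.
#3 x4 × x3 = 9 × 3 = 27 — OK.
#4 |11 − 7| = 4; 4 ≤ 6 — OK.
#5 x1 = 7, x4 = 9; 7 ≤ 9 — OK.
#6 x4 − x7 = 9 − 2 = 7, not 8 — violated.
#7 x7 + x4 = 2 + 9 = 11, not 8 — violated.
#8 x3 = 3 is in {3, 2, -1} — OK.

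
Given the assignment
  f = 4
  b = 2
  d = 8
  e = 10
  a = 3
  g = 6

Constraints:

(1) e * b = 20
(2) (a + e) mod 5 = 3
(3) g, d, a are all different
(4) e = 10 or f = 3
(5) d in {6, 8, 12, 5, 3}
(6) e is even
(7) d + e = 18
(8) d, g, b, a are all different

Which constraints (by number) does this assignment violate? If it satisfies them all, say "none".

The assignment satisfies every constraint.

(1) e * b = 10 * 2 = 20  true
(2) a + e = 13; 13 mod 5 = 3  true
(3) values 6, 8, 3 are pairwise distinct  true
(4) e = 10 = 10 (first disjunct)  true
(5) d = 8 is in {6, 8, 12, 5, 3}  true
(6) e = 10 is even  true
(7) d + e = 8 + 10 = 18  true
(8) values 8, 6, 2, 3 are pairwise distinct  true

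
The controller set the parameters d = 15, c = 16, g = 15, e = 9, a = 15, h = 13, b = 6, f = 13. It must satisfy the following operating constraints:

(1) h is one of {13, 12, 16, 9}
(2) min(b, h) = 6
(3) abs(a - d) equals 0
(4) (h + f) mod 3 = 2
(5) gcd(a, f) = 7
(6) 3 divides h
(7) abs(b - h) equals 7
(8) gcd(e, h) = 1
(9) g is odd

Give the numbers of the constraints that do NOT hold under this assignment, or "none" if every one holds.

No — constraints 5, 6 are not satisfied.

(1) h = 13 is in {13, 12, 16, 9} — satisfied.
(2) min(6, 13) = 6 — satisfied.
(3) abs(15 - 15) = 0 — satisfied.
(4) h + f = 26; 26 mod 3 = 2 — satisfied.
(5) gcd(15, 13) = 1, not 7 — violated.
(6) 13 = 3*4 + 1, so 3 does not divide 13 — violated.
(7) abs(6 - 13) = 7 — satisfied.
(8) gcd(9, 13) = 1 — satisfied.
(9) g = 15 is odd — satisfied.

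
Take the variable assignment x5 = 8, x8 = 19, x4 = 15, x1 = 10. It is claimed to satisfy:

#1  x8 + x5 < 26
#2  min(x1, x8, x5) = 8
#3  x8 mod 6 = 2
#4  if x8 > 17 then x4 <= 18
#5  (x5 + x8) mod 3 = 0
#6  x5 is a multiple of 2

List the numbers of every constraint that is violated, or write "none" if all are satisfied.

Constraints 1 and 3 do not hold.

#1 x8 + x5 = 19 + 8 = 27; 27 ≥ 26, bound 26 not met  ✗
#2 min(10, 19, 8) = 8  ✓
#3 19 mod 6 = 1, not 2  ✗
#4 x8 = 19 > 17, so we need x4 ≤ 18; x4 = 15 ≤ 18  ✓
#5 x5 + x8 = 27; 27 mod 3 = 0  ✓
#6 8 / 2 = 4, so 2 divides 8  ✓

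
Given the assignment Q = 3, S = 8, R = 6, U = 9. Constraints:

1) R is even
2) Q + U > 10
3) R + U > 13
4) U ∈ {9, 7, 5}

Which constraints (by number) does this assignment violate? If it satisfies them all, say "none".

1) R = 6 is even — satisfied.
2) Q + U = 3 + 9 = 12; 12 > 10 — satisfied.
3) R + U = 6 + 9 = 15; 15 > 13 — satisfied.
4) U = 9 is in {9, 7, 5} — satisfied.

The assignment satisfies every constraint.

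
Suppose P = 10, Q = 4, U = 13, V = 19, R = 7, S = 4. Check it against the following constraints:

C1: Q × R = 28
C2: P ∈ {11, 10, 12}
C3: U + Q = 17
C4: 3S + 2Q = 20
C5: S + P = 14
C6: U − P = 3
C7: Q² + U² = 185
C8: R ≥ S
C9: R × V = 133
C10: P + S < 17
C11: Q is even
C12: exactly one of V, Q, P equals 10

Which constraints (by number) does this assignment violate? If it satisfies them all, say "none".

C1: Q × R = 4 × 7 = 28 — holds.
C2: P = 10 is in {11, 10, 12} — holds.
C3: U + Q = 13 + 4 = 17 — holds.
C4: 3S + 2Q = 3(4) + 2(4) = 20 — holds.
C5: S + P = 4 + 10 = 14 — holds.
C6: U − P = 13 − 10 = 3 — holds.
C7: Q² + U² = 4² + 13² = 16 + 169 = 185 — holds.
C8: R = 7, S = 4; 7 ≥ 4 — holds.
C9: R × V = 7 × 19 = 133 — holds.
C10: P + S = 10 + 4 = 14; 14 < 17 — holds.
C11: Q = 4 is even — holds.
C12: V=19, Q=4, P=10; 1 of them equals 10 — holds.

None — every constraint holds.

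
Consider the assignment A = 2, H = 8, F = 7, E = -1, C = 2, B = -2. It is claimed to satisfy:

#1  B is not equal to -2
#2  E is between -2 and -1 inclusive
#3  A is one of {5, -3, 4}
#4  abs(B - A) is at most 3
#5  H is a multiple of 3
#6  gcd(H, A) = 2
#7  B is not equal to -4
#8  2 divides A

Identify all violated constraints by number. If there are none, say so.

#1 B = -2, but -2 is required to differ — violated.
#2 E = -1 lies in [-2, -1] — satisfied.
#3 A = 2 is not in {5, -3, 4} — violated.
#4 abs(-2 - 2) = 4; 4 > 3, exceeds bound 3 — violated.
#5 8 = 3*2 + 2, so 3 does not divide 8 — violated.
#6 gcd(8, 2) = 2 — satisfied.
#7 B = -2, and -2 ≠ -4 — satisfied.
#8 2 / 2 = 1, so 2 divides 2 — satisfied.

Constraints 1, 3, 4, and 5 are violated.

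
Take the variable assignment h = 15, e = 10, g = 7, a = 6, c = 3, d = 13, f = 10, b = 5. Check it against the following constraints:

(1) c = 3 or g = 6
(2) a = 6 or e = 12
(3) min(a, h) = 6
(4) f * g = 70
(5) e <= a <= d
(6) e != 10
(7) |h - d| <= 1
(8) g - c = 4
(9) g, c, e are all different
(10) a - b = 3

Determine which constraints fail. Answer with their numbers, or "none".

No — constraints 5, 6, 7, 10 are not satisfied.

(1) c = 3 = 3 (first disjunct) — OK.
(2) a = 6 = 6 (first disjunct) — OK.
(3) min(6, 15) = 6 — OK.
(4) f * g = 10 * 7 = 70 — OK.
(5) values 10, 6, 13; e = 10 is not <= a = 6 — violated.
(6) e = 10, but 10 is required to differ — violated.
(7) |15 - 13| = 2; 2 > 1, exceeds bound 1 — violated.
(8) g - c = 7 - 3 = 4 — OK.
(9) values 7, 3, 10 are pairwise distinct — OK.
(10) a - b = 6 - 5 = 1, not 3 — violated.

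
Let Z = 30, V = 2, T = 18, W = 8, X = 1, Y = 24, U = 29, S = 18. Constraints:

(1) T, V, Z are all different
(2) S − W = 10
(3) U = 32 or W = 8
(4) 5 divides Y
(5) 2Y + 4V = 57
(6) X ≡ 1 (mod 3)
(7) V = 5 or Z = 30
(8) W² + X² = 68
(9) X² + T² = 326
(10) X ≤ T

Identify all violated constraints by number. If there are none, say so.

Constraints 4, 5, 8, 9 are violated.

(1) values 18, 2, 30 are pairwise distinct — holds.
(2) S − W = 18 − 8 = 10 — holds.
(3) U = 29 ≠ 32, but W = 8 = 8 (second disjunct) — holds.
(4) 24 = 5×4 + 4, so 5 does not divide 24 — does not hold.
(5) 2Y + 4V = 2(24) + 4(2) = 56, not 57 — does not hold.
(6) 1 mod 3 = 1 — holds.
(7) V = 2 ≠ 5, but Z = 30 = 30 (second disjunct) — holds.
(8) W² + X² = 8² + 1² = 64 + 1 = 65, not 68 — does not hold.
(9) X² + T² = 1² + 18² = 1 + 324 = 325, not 326 — does not hold.
(10) X = 1, T = 18; 1 ≤ 18 — holds.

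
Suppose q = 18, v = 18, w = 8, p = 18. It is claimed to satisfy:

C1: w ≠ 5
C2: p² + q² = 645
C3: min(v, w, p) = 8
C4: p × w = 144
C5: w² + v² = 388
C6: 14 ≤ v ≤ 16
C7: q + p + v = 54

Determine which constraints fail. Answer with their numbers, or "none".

Violated: 2 and 6.

C1: w = 8, and 8 ≠ 5 — holds.
C2: p² + q² = 18² + 18² = 324 + 324 = 648, not 645 — fails.
C3: min(18, 8, 18) = 8 — holds.
C4: p × w = 18 × 8 = 144 — holds.
C5: w² + v² = 8² + 18² = 64 + 324 = 388 — holds.
C6: v = 18 is outside [14, 16] — fails.
C7: q + p + v = 18 + 18 + 18 = 54 — holds.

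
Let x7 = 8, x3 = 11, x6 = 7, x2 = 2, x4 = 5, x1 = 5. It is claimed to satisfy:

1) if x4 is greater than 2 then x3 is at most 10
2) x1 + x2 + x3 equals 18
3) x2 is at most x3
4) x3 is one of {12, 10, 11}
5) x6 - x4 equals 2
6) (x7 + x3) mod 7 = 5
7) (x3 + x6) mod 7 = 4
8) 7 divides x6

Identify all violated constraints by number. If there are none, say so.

No — constraint 1 is not satisfied.

1) x4 = 5 > 2, so we need x3 ≤ 10; but x3 = 11 > 10 — violated.
2) x1 + x2 + x3 = 5 + 2 + 11 = 18 — satisfied.
3) x2 = 2, x3 = 11; 2 ≤ 11 — satisfied.
4) x3 = 11 is in {12, 10, 11} — satisfied.
5) x6 - x4 = 7 - 5 = 2 — satisfied.
6) x7 + x3 = 19; 19 mod 7 = 5 — satisfied.
7) x3 + x6 = 18; 18 mod 7 = 4 — satisfied.
8) 7 / 7 = 1, so 7 divides 7 — satisfied.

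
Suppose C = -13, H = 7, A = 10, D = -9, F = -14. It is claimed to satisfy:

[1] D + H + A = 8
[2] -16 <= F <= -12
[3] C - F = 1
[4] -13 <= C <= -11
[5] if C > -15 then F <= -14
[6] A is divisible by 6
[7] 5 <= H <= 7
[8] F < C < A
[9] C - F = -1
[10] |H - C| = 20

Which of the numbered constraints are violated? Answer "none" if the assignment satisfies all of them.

[1] D + H + A = -9 + 7 + 10 = 8 — OK.
[2] F = -14 lies in [-16, -12] — OK.
[3] C - F = -13 - (-14) = 1 — OK.
[4] C = -13 lies in [-13, -11] — OK.
[5] C = -13 > -15, so we need F ≤ -14; F = -14 ≤ -14 — OK.
[6] 10 = 6*1 + 4, so 6 does not divide 10 — violated.
[7] H = 7 lies in [5, 7] — OK.
[8] values -14 < -13 < 10 — OK.
[9] C - F = -13 - (-14) = 1, not -1 — violated.
[10] |7 - (-13)| = 20 — OK.

The assignment fails constraints 6, 9.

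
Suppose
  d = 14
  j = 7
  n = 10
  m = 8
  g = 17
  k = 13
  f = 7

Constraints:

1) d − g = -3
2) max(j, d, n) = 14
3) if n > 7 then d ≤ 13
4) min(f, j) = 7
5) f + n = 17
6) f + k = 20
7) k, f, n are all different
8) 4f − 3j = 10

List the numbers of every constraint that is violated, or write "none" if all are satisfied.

The assignment fails constraints 3, 8.

1) d − g = 14 − 17 = -3 — satisfied.
2) max(7, 14, 10) = 14 — satisfied.
3) n = 10 > 7, so we need d ≤ 13; but d = 14 > 13 — violated.
4) min(7, 7) = 7 — satisfied.
5) f + n = 7 + 10 = 17 — satisfied.
6) f + k = 7 + 13 = 20 — satisfied.
7) values 13, 7, 10 are pairwise distinct — satisfied.
8) 4f − 3j = 4(7) − 3(7) = 7, not 10 — violated.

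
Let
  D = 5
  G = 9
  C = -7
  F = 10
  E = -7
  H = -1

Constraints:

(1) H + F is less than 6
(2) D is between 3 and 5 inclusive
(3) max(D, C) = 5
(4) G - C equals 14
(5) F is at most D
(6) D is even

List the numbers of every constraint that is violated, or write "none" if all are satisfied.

(1) H + F = -1 + 10 = 9; 9 ≥ 6, bound 6 not met — violated.
(2) D = 5 lies in [3, 5] — satisfied.
(3) max(5, -7) = 5 — satisfied.
(4) G - C = 9 - (-7) = 16, not 14 — violated.
(5) F = 10, D = 5; 10 > 5 (want ≤) — violated.
(6) D = 5 is odd — violated.

Violated: 1, 4, 5, and 6.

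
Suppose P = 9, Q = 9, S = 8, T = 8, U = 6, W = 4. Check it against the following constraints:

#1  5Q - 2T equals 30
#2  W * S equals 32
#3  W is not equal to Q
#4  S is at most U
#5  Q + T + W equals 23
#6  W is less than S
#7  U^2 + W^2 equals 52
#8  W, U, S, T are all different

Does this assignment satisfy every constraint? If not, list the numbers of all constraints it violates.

#1 5Q - 2T = 5(9) - 2(8) = 29, not 30 — violated.
#2 W * S = 4 * 8 = 32 — OK.
#3 W = 4, Q = 9; distinct — OK.
#4 S = 8, U = 6; 8 > 6 (want ≤) — violated.
#5 Q + T + W = 9 + 8 + 4 = 21, not 23 — violated.
#6 W = 4, S = 8; 4 < 8 — OK.
#7 U^2 + W^2 = 6^2 + 4^2 = 36 + 16 = 52 — OK.
#8 S = T = 8, not all different — violated.

No — constraints 1, 4, 5, 8 are not satisfied.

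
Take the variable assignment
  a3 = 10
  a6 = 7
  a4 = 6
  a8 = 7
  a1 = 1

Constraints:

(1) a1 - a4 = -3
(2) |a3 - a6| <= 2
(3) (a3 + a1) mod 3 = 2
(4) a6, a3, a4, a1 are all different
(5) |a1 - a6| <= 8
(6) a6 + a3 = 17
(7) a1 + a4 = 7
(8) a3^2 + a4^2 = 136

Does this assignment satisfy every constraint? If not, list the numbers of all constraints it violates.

(1) a1 - a4 = 1 - 6 = -5, not -3  fails
(2) |10 - 7| = 3; 3 > 2, exceeds bound 2  fails
(3) a3 + a1 = 11; 11 mod 3 = 2  holds
(4) values 7, 10, 6, 1 are pairwise distinct  holds
(5) |1 - 7| = 6; 6 ≤ 8  holds
(6) a6 + a3 = 7 + 10 = 17  holds
(7) a1 + a4 = 1 + 6 = 7  holds
(8) a3^2 + a4^2 = 10^2 + 6^2 = 100 + 36 = 136  holds

Constraints 1 and 2 do not hold.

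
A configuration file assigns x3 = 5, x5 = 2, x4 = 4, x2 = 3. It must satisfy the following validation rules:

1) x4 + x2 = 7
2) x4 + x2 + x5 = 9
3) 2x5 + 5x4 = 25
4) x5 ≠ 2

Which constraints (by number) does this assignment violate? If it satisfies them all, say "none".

Constraints 3 and 4 do not hold.

1) x4 + x2 = 4 + 3 = 7 — holds.
2) x4 + x2 + x5 = 4 + 3 + 2 = 9 — holds.
3) 2x5 + 5x4 = 2(2) + 5(4) = 24, not 25 — fails.
4) x5 = 2, but 2 is required to differ — fails.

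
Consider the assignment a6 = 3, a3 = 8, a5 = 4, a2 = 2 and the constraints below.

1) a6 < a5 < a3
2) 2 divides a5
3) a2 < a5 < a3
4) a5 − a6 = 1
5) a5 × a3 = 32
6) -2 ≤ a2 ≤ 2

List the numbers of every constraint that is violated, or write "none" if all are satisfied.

No violations.

1) values 3 < 4 < 8  ✓
2) 4 / 2 = 2, so 2 divides 4  ✓
3) values 2 < 4 < 8  ✓
4) a5 − a6 = 4 − 3 = 1  ✓
5) a5 × a3 = 4 × 8 = 32  ✓
6) a2 = 2 lies in [-2, 2]  ✓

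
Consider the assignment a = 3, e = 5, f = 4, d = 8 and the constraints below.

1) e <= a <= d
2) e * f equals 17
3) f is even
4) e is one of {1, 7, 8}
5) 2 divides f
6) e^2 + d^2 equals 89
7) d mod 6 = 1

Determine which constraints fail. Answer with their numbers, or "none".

1) values 5, 3, 8; e = 5 is not <= a = 3  ✘
2) e * f = 5 * 4 = 20, not 17  ✘
3) f = 4 is even  ✔
4) e = 5 is not in {1, 7, 8}  ✘
5) 4 / 2 = 2, so 2 divides 4  ✔
6) e^2 + d^2 = 5^2 + 8^2 = 25 + 64 = 89  ✔
7) 8 mod 6 = 2, not 1  ✘

Violated: 1, 2, 4, 7.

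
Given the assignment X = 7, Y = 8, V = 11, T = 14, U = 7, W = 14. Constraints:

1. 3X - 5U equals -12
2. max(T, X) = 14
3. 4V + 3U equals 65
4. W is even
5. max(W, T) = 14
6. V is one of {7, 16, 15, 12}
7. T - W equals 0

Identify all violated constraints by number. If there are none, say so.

Violated: 1 and 6.

1. 3X - 5U = 3(7) - 5(7) = -14, not -12 — violated.
2. max(14, 7) = 14 — OK.
3. 4V + 3U = 4(11) + 3(7) = 65 — OK.
4. W = 14 is even — OK.
5. max(14, 14) = 14 — OK.
6. V = 11 is not in {7, 16, 15, 12} — violated.
7. T - W = 14 - 14 = 0 — OK.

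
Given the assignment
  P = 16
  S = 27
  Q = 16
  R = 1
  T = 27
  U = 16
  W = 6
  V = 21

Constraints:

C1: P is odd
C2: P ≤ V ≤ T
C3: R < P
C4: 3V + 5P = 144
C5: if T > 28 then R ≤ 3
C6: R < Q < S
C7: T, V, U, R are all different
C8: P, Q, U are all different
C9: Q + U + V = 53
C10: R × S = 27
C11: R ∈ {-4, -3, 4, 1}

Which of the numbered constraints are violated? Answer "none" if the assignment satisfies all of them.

Constraints 1, 4, and 8 do not hold.

C1: P = 16 is even — violated.
C2: values 16 ≤ 21 ≤ 27 — satisfied.
C3: R = 1, P = 16; 1 < 16 — satisfied.
C4: 3V + 5P = 3(21) + 5(16) = 143, not 144 — violated.
C5: T = 27, not > 28; antecedent false, conditional vacuously true — satisfied.
C6: values 1 < 16 < 27 — satisfied.
C7: values 27, 21, 16, 1 are pairwise distinct — satisfied.
C8: P = Q = 16, not all different — violated.
C9: Q + U + V = 16 + 16 + 21 = 53 — satisfied.
C10: R × S = 1 × 27 = 27 — satisfied.
C11: R = 1 is in {-4, -3, 4, 1} — satisfied.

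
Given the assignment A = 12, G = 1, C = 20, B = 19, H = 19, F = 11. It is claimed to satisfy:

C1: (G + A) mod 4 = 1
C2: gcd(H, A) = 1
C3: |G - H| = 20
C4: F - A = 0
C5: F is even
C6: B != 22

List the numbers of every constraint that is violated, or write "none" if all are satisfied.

Constraints 3, 4, and 5 are violated.

C1: G + A = 13; 13 mod 4 = 1  holds
C2: gcd(19, 12) = 1  holds
C3: |1 - 19| = 18, not 20  fails
C4: F - A = 11 - 12 = -1, not 0  fails
C5: F = 11 is odd  fails
C6: B = 19, and 19 ≠ 22  holds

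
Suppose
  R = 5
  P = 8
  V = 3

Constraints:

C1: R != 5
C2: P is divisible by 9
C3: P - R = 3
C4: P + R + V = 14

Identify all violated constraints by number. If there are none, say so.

C1: R = 5, but 5 is required to differ  fails
C2: 8 = 9*0 + 8, so 9 does not divide 8  fails
C3: P - R = 8 - 5 = 3  holds
C4: P + R + V = 8 + 5 + 3 = 16, not 14  fails

No — constraints 1, 2, and 4 are not satisfied.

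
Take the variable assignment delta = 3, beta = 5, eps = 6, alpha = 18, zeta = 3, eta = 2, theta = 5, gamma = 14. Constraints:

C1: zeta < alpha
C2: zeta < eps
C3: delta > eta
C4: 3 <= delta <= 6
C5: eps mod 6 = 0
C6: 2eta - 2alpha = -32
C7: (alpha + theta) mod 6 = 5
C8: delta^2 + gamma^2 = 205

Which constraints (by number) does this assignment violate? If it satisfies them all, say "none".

No violations.

C1: zeta = 3, alpha = 18; 3 < 18 — holds.
C2: zeta = 3, eps = 6; 3 < 6 — holds.
C3: delta = 3, eta = 2; 3 > 2 — holds.
C4: delta = 3 lies in [3, 6] — holds.
C5: 6 mod 6 = 0 — holds.
C6: 2eta - 2alpha = 2(2) - 2(18) = -32 — holds.
C7: alpha + theta = 23; 23 mod 6 = 5 — holds.
C8: delta^2 + gamma^2 = 3^2 + 14^2 = 9 + 196 = 205 — holds.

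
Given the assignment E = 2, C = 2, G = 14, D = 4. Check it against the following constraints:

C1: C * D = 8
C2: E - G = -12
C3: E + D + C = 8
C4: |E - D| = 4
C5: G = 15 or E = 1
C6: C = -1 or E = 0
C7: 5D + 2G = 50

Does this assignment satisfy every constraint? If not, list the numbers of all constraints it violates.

C1: C * D = 2 * 4 = 8 — satisfied.
C2: E - G = 2 - 14 = -12 — satisfied.
C3: E + D + C = 2 + 4 + 2 = 8 — satisfied.
C4: |2 - 4| = 2, not 4 — violated.
C5: G = 14 ≠ 15 and E = 2 ≠ 1; both disjuncts false — violated.
C6: C = 2 ≠ -1 and E = 2 ≠ 0; both disjuncts false — violated.
C7: 5D + 2G = 5(4) + 2(14) = 48, not 50 — violated.

Violated: 4, 5, 6, and 7.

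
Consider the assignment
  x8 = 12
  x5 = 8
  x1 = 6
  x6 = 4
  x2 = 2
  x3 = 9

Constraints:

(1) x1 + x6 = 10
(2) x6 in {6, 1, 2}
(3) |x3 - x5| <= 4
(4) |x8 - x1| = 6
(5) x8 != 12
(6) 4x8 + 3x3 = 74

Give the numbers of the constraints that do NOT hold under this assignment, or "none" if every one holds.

(1) x1 + x6 = 6 + 4 = 10 — holds.
(2) x6 = 4 is not in {6, 1, 2} — fails.
(3) |9 - 8| = 1; 1 ≤ 4 — holds.
(4) |12 - 6| = 6 — holds.
(5) x8 = 12, but 12 is required to differ — fails.
(6) 4x8 + 3x3 = 4(12) + 3(9) = 75, not 74 — fails.

The assignment fails constraints 2, 5, and 6.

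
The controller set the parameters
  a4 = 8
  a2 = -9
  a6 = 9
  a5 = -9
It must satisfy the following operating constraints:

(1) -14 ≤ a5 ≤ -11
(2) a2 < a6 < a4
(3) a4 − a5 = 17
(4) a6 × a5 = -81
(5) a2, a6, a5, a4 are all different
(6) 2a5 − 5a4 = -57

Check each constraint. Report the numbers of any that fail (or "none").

The assignment fails constraints 1, 2, 5, 6.

(1) a5 = -9 is outside [-14, -11] — does not hold.
(2) values -9, 9, 8; a6 = 9 is not < a4 = 8 — does not hold.
(3) a4 − a5 = 8 − (-9) = 17 — holds.
(4) a6 × a5 = 9 × (-9) = -81 — holds.
(5) a2 = a5 = -9, not all different — does not hold.
(6) 2a5 − 5a4 = 2(-9) − 5(8) = -58, not -57 — does not hold.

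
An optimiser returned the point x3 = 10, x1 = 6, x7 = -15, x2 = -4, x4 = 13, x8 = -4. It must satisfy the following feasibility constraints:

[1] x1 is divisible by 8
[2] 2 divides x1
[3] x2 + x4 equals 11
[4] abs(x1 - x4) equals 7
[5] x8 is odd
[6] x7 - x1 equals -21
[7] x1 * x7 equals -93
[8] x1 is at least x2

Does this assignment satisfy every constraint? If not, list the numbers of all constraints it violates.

[1] 6 = 8*0 + 6, so 8 does not divide 6  FAIL
[2] 6 / 2 = 3, so 2 divides 6  OK
[3] x2 + x4 = -4 + 13 = 9, not 11  FAIL
[4] abs(6 - 13) = 7  OK
[5] x8 = -4 is even  FAIL
[6] x7 - x1 = -15 - 6 = -21  OK
[7] x1 * x7 = 6 * (-15) = -90, not -93  FAIL
[8] x1 = 6, x2 = -4; 6 ≥ -4  OK

No — constraints 1, 3, 5, and 7 are not satisfied.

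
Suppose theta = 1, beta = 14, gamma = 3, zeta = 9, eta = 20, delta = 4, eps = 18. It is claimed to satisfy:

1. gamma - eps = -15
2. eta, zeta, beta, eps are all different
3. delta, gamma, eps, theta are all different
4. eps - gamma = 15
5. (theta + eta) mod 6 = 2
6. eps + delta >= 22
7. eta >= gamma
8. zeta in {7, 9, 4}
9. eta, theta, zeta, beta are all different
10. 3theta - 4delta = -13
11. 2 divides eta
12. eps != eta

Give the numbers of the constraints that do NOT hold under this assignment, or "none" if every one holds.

The assignment fails constraint 5.

1. gamma - eps = 3 - 18 = -15  ✔
2. values 20, 9, 14, 18 are pairwise distinct  ✔
3. values 4, 3, 18, 1 are pairwise distinct  ✔
4. eps - gamma = 18 - 3 = 15  ✔
5. theta + eta = 21; 21 mod 6 = 3, not 2  ✘
6. eps + delta = 18 + 4 = 22; 22 ≥ 22  ✔
7. eta = 20, gamma = 3; 20 ≥ 3  ✔
8. zeta = 9 is in {7, 9, 4}  ✔
9. values 20, 1, 9, 14 are pairwise distinct  ✔
10. 3theta - 4delta = 3(1) - 4(4) = -13  ✔
11. 20 / 2 = 10, so 2 divides 20  ✔
12. eps = 18, eta = 20; distinct  ✔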